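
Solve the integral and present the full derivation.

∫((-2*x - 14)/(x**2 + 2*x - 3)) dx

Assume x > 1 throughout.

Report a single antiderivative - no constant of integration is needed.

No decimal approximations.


Step 1. Decompose ∫((-2*x - 14)/(x**2 + 2*x - 3)) dx by partial fractions, (-2*x - 14)/(x**2 + 2*x - 3) = 2/(x + 3) - 4/(x - 1): now ∫(-4/(x - 1)) dx + ∫(2/(x + 3)) dx.
Step 2. Evaluate the standard form [assuming x > 1]: now -4*log(x - 1) + ∫(2/(x + 3)) dx.
Step 3. Evaluate the standard form [assuming x > -3]: now -4*log(x - 1) + 2*log(x + 3).
Answer: -4*log(x - 1) + 2*log(x + 3).


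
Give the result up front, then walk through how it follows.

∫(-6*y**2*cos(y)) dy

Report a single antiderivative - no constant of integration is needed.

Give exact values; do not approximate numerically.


The answer is -6*y**2*sin(y) - 12*y*cos(y) + 12*sin(y).
Step 1. Integrate ∫(-6*y**2*cos(y)) dy by parts with u = y**2, dv = (-6*cos(y)) dy, so v = -6*sin(y): now -6*y**2*sin(y) + ∫(12*y*sin(y)) dy.
Step 2. Integrate ∫(12*y*sin(y)) dy by parts with u = y, dv = (12*sin(y)) dy, so v = -12*cos(y): now -6*y**2*sin(y) - 12*y*cos(y) + ∫(12*cos(y)) dy.
Step 3. Evaluate the standard form: now -6*y**2*sin(y) - 12*y*cos(y) + 12*sin(y).
Answer: -6*y**2*sin(y) - 12*y*cos(y) + 12*sin(y).


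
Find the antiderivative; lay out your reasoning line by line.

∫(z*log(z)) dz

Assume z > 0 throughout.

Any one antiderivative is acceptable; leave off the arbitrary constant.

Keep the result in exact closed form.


Step 1. Integrate ∫(z*log(z)) dz by parts with u = log(z), dv = (z) dz, so v = z**2/2 [assuming z > 0]: now z**2*log(z)/2 + ∫(-z/2) dz.
Step 2. Evaluate the standard form: now z**2*log(z)/2 - z**2/4.
Answer: z**2*log(z)/2 - z**2/4.


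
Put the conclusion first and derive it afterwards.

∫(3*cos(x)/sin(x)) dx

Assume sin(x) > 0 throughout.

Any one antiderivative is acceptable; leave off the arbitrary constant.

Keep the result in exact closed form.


The answer is 3*log(sin(x)).
Step 1. Substitute u = sin(x), turning ∫(3*cos(x)/sin(x)) dx into ∫(3/u) du: now ∫(3/u) du.
Step 2. Evaluate the standard form [assuming u > 0]: now 3*log(u).
Step 3. Substitute back u = sin(x): now 3*log(sin(x)).
Answer: 3*log(sin(x)).


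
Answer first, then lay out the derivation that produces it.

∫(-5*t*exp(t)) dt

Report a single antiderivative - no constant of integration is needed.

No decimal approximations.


The answer is -5*t*exp(t) + 5*exp(t).
Step 1. Integrate ∫(-5*t*exp(t)) dt by parts with u = t, dv = (-5*exp(t)) dt, so v = -5*exp(t): now -5*t*exp(t) + ∫(5*exp(t)) dt.
Step 2. Evaluate the standard form: now -5*t*exp(t) + 5*exp(t).
Answer: -5*t*exp(t) + 5*exp(t).


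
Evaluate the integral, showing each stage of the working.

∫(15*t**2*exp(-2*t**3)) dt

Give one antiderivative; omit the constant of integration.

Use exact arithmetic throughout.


Step 1. Substitute u = t**3, turning ∫(15*t**2*exp(-2*t**3)) dt into ∫(5*exp(-2*u)) du: now ∫(5*exp(-2*u)) du.
Step 2. Evaluate the standard form: now -5*exp(-2*u)/2.
Step 3. Substitute back u = t**3: now -5*exp(-2*t**3)/2.
Answer: -5*exp(-2*t**3)/2.


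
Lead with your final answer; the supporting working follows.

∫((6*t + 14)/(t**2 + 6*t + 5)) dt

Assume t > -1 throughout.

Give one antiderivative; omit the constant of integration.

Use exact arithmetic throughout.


The answer is 2*log(t + 1) + 4*log(t + 5).
Step 1. Decompose ∫((6*t + 14)/(t**2 + 6*t + 5)) dt by partial fractions, (6*t + 14)/(t**2 + 6*t + 5) = 4/(t + 5) + 2/(t + 1): now ∫(2/(t + 1)) dt + ∫(4/(t + 5)) dt.
Step 2. Evaluate the standard form [assuming t > -5]: now 4*log(t + 5) + ∫(2/(t + 1)) dt.
Step 3. Evaluate the standard form [assuming t > -1]: now 2*log(t + 1) + 4*log(t + 5).
Answer: 2*log(t + 1) + 4*log(t + 5).


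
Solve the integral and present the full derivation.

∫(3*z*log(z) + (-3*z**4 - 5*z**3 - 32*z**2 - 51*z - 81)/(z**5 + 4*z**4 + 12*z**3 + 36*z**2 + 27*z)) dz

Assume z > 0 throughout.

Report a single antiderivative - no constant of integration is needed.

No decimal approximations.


Step 1. Rewrite: now ∫(3*z*log(z)) dz + ∫((-3*z**4 - 5*z**3 - 32*z**2 - 51*z - 81)/(z**5 + 4*z**4 + 12*z**3 + 36*z**2 + 27*z)) dz.
Step 2. Integrate ∫(3*z*log(z)) dz by parts with u = log(z), dv = (3*z) dz, so v = 3*z**2/2 [assuming z > 0]: now 3*z**2*log(z)/2 + ∫(-3*z/2) dz + ∫((-3*z**4 - 5*z**3 - 32*z**2 - 51*z - 81)/(z**5 + 4*z**4 + 12*z**3 + 36*z**2 + 27*z)) dz.
Step 3. Evaluate the standard form: now 3*z**2*log(z)/2 - 3*z**2/4 + ∫((-3*z**4 - 5*z**3 - 32*z**2 - 51*z - 81)/(z**5 + 4*z**4 + 12*z**3 + 36*z**2 + 27*z)) dz.
Step 4. Decompose ∫((-3*z**4 - 5*z**3 - 32*z**2 - 51*z - 81)/(z**5 + 4*z**4 + 12*z**3 + 36*z**2 + 27*z)) dz by partial fractions, (-3*z**4 - 5*z**3 - 32*z**2 - 51*z - 81)/(z**5 + 4*z**4 + 12*z**3 + 36*z**2 + 27*z) = 1/(z**2 + 9) - 3/(z + 3) + 3/(z + 1) - 3/z: now 3*z**2*log(z)/2 - 3*z**2/4 + ∫(-3/z) dz + ∫(3/(z + 1)) dz + ∫(-3/(z + 3)) dz + ∫(1/(z**2 + 9)) dz.
Step 5. Evaluate the standard form [assuming z > -1]: now 3*z**2*log(z)/2 - 3*z**2/4 + 3*log(z + 1) + ∫(-3/z) dz + ∫(-3/(z + 3)) dz + ∫(1/(z**2 + 9)) dz.
Step 6. Evaluate the standard form [assuming z > 0]: now 3*z**2*log(z)/2 - 3*z**2/4 - 3*log(z) + 3*log(z + 1) + ∫(-3/(z + 3)) dz + ∫(1/(z**2 + 9)) dz.
Step 7. Evaluate the standard form [assuming z > -3]: now 3*z**2*log(z)/2 - 3*z**2/4 - 3*log(z) + 3*log(z + 1) - 3*log(z + 3) + ∫(1/(z**2 + 9)) dz.
Step 8. Evaluate the standard form: now 3*z**2*log(z)/2 - 3*z**2/4 - 3*log(z) + 3*log(z + 1) - 3*log(z + 3) + atan(z/3)/3.
Answer: 3*z**2*log(z)/2 - 3*z**2/4 - 3*log(z) + 3*log(z + 1) - 3*log(z + 3) + atan(z/3)/3.


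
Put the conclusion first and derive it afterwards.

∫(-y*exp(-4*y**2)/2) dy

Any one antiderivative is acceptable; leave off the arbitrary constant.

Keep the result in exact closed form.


The answer is exp(-4*y**2)/16.
Step 1. Substitute u = y**2, turning ∫(-y*exp(-4*y**2)/2) dy into ∫(-exp(-4*u)/4) du: now ∫(-exp(-4*u)/4) du.
Step 2. Evaluate the standard form: now exp(-4*u)/16.
Step 3. Substitute back u = y**2: now exp(-4*y**2)/16.
Answer: exp(-4*y**2)/16.


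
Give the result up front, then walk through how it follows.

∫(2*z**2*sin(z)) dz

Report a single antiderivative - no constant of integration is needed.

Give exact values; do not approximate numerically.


The answer is -2*z**2*cos(z) + 4*z*sin(z) + 4*cos(z).
Step 1. Integrate ∫(2*z**2*sin(z)) dz by parts with u = z**2, dv = (2*sin(z)) dz, so v = -2*cos(z): now -2*z**2*cos(z) + ∫(4*z*cos(z)) dz.
Step 2. Integrate ∫(4*z*cos(z)) dz by parts with u = z, dv = (4*cos(z)) dz, so v = 4*sin(z): now -2*z**2*cos(z) + 4*z*sin(z) + ∫(-4*sin(z)) dz.
Step 3. Evaluate the standard form: now -2*z**2*cos(z) + 4*z*sin(z) + 4*cos(z).
Answer: -2*z**2*cos(z) + 4*z*sin(z) + 4*cos(z).


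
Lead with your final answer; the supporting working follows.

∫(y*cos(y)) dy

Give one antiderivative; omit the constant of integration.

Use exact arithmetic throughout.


The answer is y*sin(y) + cos(y).
Step 1. Integrate ∫(y*cos(y)) dy by parts with u = y, dv = (cos(y)) dy, so v = sin(y): now y*sin(y) + ∫(-sin(y)) dy.
Step 2. Evaluate the standard form: now y*sin(y) + cos(y).
Answer: y*sin(y) + cos(y).


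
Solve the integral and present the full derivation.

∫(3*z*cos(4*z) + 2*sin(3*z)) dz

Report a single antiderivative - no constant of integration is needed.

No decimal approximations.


Step 1. Rewrite: now ∫(3*z*cos(4*z)) dz + ∫(2*sin(3*z)) dz.
Step 2. Evaluate the standard form: now -2*cos(3*z)/3 + ∫(3*z*cos(4*z)) dz.
Step 3. Integrate ∫(3*z*cos(4*z)) dz by parts with u = z, dv = (3*cos(4*z)) dz, so v = 3*sin(4*z)/4: now 3*z*sin(4*z)/4 - 2*cos(3*z)/3 + ∫(-3*sin(4*z)/4) dz.
Step 4. Evaluate the standard form: now 3*z*sin(4*z)/4 - 2*cos(3*z)/3 + 3*cos(4*z)/16.
Answer: 3*z*sin(4*z)/4 - 2*cos(3*z)/3 + 3*cos(4*z)/16.


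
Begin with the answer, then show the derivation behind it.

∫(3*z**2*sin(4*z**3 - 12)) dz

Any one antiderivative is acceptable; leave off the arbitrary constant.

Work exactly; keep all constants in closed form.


The answer is -cos(4*z**3 - 12)/4.
Step 1. Substitute u = z**3 - 3, turning ∫(3*z**2*sin(4*z**3 - 12)) dz into ∫(sin(4*u)) du: now ∫(sin(4*u)) du.
Step 2. Evaluate the standard form: now -cos(4*u)/4.
Step 3. Substitute back u = z**3 - 3: now -cos(4*z**3 - 12)/4.
Answer: -cos(4*z**3 - 12)/4.


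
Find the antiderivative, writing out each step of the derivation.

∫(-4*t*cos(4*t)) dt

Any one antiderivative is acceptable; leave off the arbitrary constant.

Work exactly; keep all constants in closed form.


Step 1. Integrate ∫(-4*t*cos(4*t)) dt by parts with u = t, dv = (-4*cos(4*t)) dt, so v = -sin(4*t): now -t*sin(4*t) + ∫(sin(4*t)) dt.
Step 2. Evaluate the standard form: now -t*sin(4*t) - cos(4*t)/4.
Answer: -t*sin(4*t) - cos(4*t)/4.


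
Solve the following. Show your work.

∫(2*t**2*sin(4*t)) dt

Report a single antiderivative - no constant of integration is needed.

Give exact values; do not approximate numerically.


Step 1. Integrate ∫(2*t**2*sin(4*t)) dt by parts with u = t**2, dv = (2*sin(4*t)) dt, so v = -cos(4*t)/2: now -t**2*cos(4*t)/2 + ∫(t*cos(4*t)) dt.
Step 2. Integrate ∫(t*cos(4*t)) dt by parts with u = t, dv = (cos(4*t)) dt, so v = sin(4*t)/4: now -t**2*cos(4*t)/2 + t*sin(4*t)/4 + ∫(-sin(4*t)/4) dt.
Step 3. Evaluate the standard form: now -t**2*cos(4*t)/2 + t*sin(4*t)/4 + cos(4*t)/16.
Answer: -t**2*cos(4*t)/2 + t*sin(4*t)/4 + cos(4*t)/16.


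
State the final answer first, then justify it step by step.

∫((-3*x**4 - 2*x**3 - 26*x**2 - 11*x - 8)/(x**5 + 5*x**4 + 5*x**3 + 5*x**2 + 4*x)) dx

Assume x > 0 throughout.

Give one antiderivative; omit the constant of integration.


The answer is -2*log(x) + 4*log(x + 1) - 5*log(x + 4) - 3*atan(x).
Step 1. Decompose ∫((-3*x**4 - 2*x**3 - 26*x**2 - 11*x - 8)/(x**5 + 5*x**4 + 5*x**3 + 5*x**2 + 4*x)) dx by partial fractions, (-3*x**4 - 2*x**3 - 26*x**2 - 11*x - 8)/(x**5 + 5*x**4 + 5*x**3 + 5*x**2 + 4*x) = -3/(x**2 + 1) - 5/(x + 4) + 4/(x + 1) - 2/x: now ∫(-2/x) dx + ∫(4/(x + 1)) dx + ∫(-5/(x + 4)) dx + ∫(-3/(x**2 + 1)) dx.
Step 2. Evaluate the standard form [assuming x > -4]: now -5*log(x + 4) + ∫(-2/x) dx + ∫(4/(x + 1)) dx + ∫(-3/(x**2 + 1)) dx.
Step 3. Evaluate the standard form [assuming x > 0]: now -2*log(x) - 5*log(x + 4) + ∫(4/(x + 1)) dx + ∫(-3/(x**2 + 1)) dx.
Step 4. Evaluate the standard form [assuming x > -1]: now -2*log(x) + 4*log(x + 1) - 5*log(x + 4) + ∫(-3/(x**2 + 1)) dx.
Step 5. Evaluate the standard form: now -2*log(x) + 4*log(x + 1) - 5*log(x + 4) - 3*atan(x).
Answer: -2*log(x) + 4*log(x + 1) - 5*log(x + 4) - 3*atan(x).


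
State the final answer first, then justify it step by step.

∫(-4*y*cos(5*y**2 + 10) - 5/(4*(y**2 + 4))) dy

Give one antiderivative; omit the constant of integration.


The answer is -2*sin(5*y**2 + 10)/5 - 5*atan(y/2)/8.
Step 1. Rewrite: now ∫(-4*y*cos(5*y**2 + 10)) dy + ∫(-5/(4*(y**2 + 4))) dy.
Step 2. Substitute u = y**2 + 2, turning ∫(-4*y*cos(5*y**2 + 10)) dy into ∫(-2*cos(5*u)) du: now ∫(-5/(4*(y**2 + 4))) dy + ∫(-2*cos(5*u)) du.
Step 3. Evaluate the standard form: now -2*sin(5*u)/5 + ∫(-5/(4*(y**2 + 4))) dy.
Step 4. Substitute back u = y**2 + 2: now -2*sin(5*y**2 + 10)/5 + ∫(-5/(4*(y**2 + 4))) dy.
Step 5. Evaluate the standard form: now -2*sin(5*y**2 + 10)/5 - 5*atan(y/2)/8.
Answer: -2*sin(5*y**2 + 10)/5 - 5*atan(y/2)/8.


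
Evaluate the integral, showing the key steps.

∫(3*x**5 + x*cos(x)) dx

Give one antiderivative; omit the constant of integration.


Step 1. Rewrite: now ∫(3*x**5) dx + ∫(x*cos(x)) dx.
Step 2. Integrate ∫(x*cos(x)) dx by parts with u = x, dv = (cos(x)) dx, so v = sin(x): now x*sin(x) + ∫(3*x**5) dx + ∫(-sin(x)) dx.
Step 3. Evaluate the standard form: now x*sin(x) + cos(x) + ∫(3*x**5) dx.
Step 4. Evaluate the standard form: now x**6/2 + x*sin(x) + cos(x).
Answer: x**6/2 + x*sin(x) + cos(x).


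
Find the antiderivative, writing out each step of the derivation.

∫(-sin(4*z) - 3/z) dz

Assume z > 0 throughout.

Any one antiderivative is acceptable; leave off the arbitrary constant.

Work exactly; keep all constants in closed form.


Step 1. Rewrite: now ∫(-3/z) dz + ∫(-sin(4*z)) dz.
Step 2. Evaluate the standard form: now cos(4*z)/4 + ∫(-3/z) dz.
Step 3. Evaluate the standard form [assuming z > 0]: now -3*log(z) + cos(4*z)/4.
Answer: -3*log(z) + cos(4*z)/4.


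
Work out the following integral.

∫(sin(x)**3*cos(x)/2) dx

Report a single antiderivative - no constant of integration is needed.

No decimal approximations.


Answer: sin(x)**4/8.


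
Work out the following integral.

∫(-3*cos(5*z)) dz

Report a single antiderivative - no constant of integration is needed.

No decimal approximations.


Answer: -3*sin(5*z)/5.


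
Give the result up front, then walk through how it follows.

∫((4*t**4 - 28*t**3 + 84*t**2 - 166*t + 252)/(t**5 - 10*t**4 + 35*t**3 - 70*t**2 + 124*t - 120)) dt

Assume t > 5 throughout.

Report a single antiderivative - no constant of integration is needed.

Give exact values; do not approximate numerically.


The answer is 3*log(t - 5) - 3*log(t - 3) + 4*log(t - 2) - atan(t/2).
Step 1. Decompose ∫((4*t**4 - 28*t**3 + 84*t**2 - 166*t + 252)/(t**5 - 10*t**4 + 35*t**3 - 70*t**2 + 124*t - 120)) dt by partial fractions, (4*t**4 - 28*t**3 + 84*t**2 - 166*t + 252)/(t**5 - 10*t**4 + 35*t**3 - 70*t**2 + 124*t - 120) = -2/(t**2 + 4) + 4/(t - 2) - 3/(t - 3) + 3/(t - 5): now ∫(3/(t - 5)) dt + ∫(-3/(t - 3)) dt + ∫(4/(t - 2)) dt + ∫(-2/(t**2 + 4)) dt.
Step 2. Evaluate the standard form [assuming t > 3]: now -3*log(t - 3) + ∫(3/(t - 5)) dt + ∫(4/(t - 2)) dt + ∫(-2/(t**2 + 4)) dt.
Step 3. Evaluate the standard form [assuming t > 5]: now 3*log(t - 5) - 3*log(t - 3) + ∫(4/(t - 2)) dt + ∫(-2/(t**2 + 4)) dt.
Step 4. Evaluate the standard form [assuming t > 2]: now 3*log(t - 5) - 3*log(t - 3) + 4*log(t - 2) + ∫(-2/(t**2 + 4)) dt.
Step 5. Evaluate the standard form: now 3*log(t - 5) - 3*log(t - 3) + 4*log(t - 2) - atan(t/2).
Answer: 3*log(t - 5) - 3*log(t - 3) + 4*log(t - 2) - atan(t/2).


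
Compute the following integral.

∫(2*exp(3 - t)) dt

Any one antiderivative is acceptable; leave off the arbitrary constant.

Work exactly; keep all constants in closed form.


Answer: -2*exp(3 - t).


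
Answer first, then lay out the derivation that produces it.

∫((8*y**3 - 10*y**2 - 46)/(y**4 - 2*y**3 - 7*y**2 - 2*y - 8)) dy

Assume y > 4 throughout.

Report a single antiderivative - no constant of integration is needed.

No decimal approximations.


The answer is 3*log(y - 4) + 5*log(y + 2) + 4*atan(y).
Step 1. Decompose ∫((8*y**3 - 10*y**2 - 46)/(y**4 - 2*y**3 - 7*y**2 - 2*y - 8)) dy by partial fractions, (8*y**3 - 10*y**2 - 46)/(y**4 - 2*y**3 - 7*y**2 - 2*y - 8) = 4/(y**2 + 1) + 5/(y + 2) + 3/(y - 4): now ∫(3/(y - 4)) dy + ∫(5/(y + 2)) dy + ∫(4/(y**2 + 1)) dy.
Step 2. Evaluate the standard form [assuming y > 4]: now 3*log(y - 4) + ∫(5/(y + 2)) dy + ∫(4/(y**2 + 1)) dy.
Step 3. Evaluate the standard form [assuming y > -2]: now 3*log(y - 4) + 5*log(y + 2) + ∫(4/(y**2 + 1)) dy.
Step 4. Evaluate the standard form: now 3*log(y - 4) + 5*log(y + 2) + 4*atan(y).
Answer: 3*log(y - 4) + 5*log(y + 2) + 4*atan(y).


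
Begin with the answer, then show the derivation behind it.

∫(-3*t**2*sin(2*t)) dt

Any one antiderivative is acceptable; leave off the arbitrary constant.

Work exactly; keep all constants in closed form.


The answer is 3*t**2*cos(2*t)/2 - 3*t*sin(2*t)/2 - 3*cos(2*t)/4.
Step 1. Integrate ∫(-3*t**2*sin(2*t)) dt by parts with u = t**2, dv = (-3*sin(2*t)) dt, so v = 3*cos(2*t)/2: now 3*t**2*cos(2*t)/2 + ∫(-3*t*cos(2*t)) dt.
Step 2. Integrate ∫(-3*t*cos(2*t)) dt by parts with u = t, dv = (-3*cos(2*t)) dt, so v = -3*sin(2*t)/2: now 3*t**2*cos(2*t)/2 - 3*t*sin(2*t)/2 + ∫(3*sin(2*t)/2) dt.
Step 3. Evaluate the standard form: now 3*t**2*cos(2*t)/2 - 3*t*sin(2*t)/2 - 3*cos(2*t)/4.
Answer: 3*t**2*cos(2*t)/2 - 3*t*sin(2*t)/2 - 3*cos(2*t)/4.


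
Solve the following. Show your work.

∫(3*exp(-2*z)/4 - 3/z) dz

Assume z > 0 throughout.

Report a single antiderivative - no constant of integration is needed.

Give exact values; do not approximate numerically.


Step 1. Rewrite: now ∫(-3/z) dz + ∫(3*exp(-2*z)/4) dz.
Step 2. Evaluate the standard form [assuming z > 0]: now -3*log(z) + ∫(3*exp(-2*z)/4) dz.
Step 3. Evaluate the standard form: now -3*log(z) - 3*exp(-2*z)/8.
Answer: -3*log(z) - 3*exp(-2*z)/8.


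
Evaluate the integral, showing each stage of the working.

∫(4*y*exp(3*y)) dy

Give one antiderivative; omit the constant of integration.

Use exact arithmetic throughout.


Step 1. Integrate ∫(4*y*exp(3*y)) dy by parts with u = y, dv = (4*exp(3*y)) dy, so v = 4*exp(3*y)/3: now 4*y*exp(3*y)/3 + ∫(-4*exp(3*y)/3) dy.
Step 2. Evaluate the standard form: now 4*y*exp(3*y)/3 - 4*exp(3*y)/9.
Answer: 4*y*exp(3*y)/3 - 4*exp(3*y)/9.


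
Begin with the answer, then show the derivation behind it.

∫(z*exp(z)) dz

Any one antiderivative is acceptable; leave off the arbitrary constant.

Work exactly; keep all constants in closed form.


The answer is z*exp(z) - exp(z).
Step 1. Integrate ∫(z*exp(z)) dz by parts with u = z, dv = (exp(z)) dz, so v = exp(z): now z*exp(z) + ∫(-exp(z)) dz.
Step 2. Evaluate the standard form: now z*exp(z) - exp(z).
Answer: z*exp(z) - exp(z).


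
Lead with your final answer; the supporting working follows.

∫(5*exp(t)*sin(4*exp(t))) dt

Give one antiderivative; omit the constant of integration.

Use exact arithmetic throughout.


The answer is -5*cos(4*exp(t))/4.
Step 1. Substitute u = exp(t), turning ∫(5*exp(t)*sin(4*exp(t))) dt into ∫(5*sin(4*u)) du: now ∫(5*sin(4*u)) du.
Step 2. Evaluate the standard form: now -5*cos(4*u)/4.
Step 3. Substitute back u = exp(t): now -5*cos(4*exp(t))/4.
Answer: -5*cos(4*exp(t))/4.


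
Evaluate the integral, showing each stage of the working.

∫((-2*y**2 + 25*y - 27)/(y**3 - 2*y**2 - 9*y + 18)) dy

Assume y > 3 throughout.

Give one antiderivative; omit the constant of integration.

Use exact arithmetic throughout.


Step 1. Decompose ∫((-2*y**2 + 25*y - 27)/(y**3 - 2*y**2 - 9*y + 18)) dy by partial fractions, (-2*y**2 + 25*y - 27)/(y**3 - 2*y**2 - 9*y + 18) = -4/(y + 3) - 3/(y - 2) + 5/(y - 3): now ∫(5/(y - 3)) dy + ∫(-3/(y - 2)) dy + ∫(-4/(y + 3)) dy.
Step 2. Evaluate the standard form [assuming y > -3]: now -4*log(y + 3) + ∫(5/(y - 3)) dy + ∫(-3/(y - 2)) dy.
Step 3. Evaluate the standard form [assuming y > 3]: now 5*log(y - 3) - 4*log(y + 3) + ∫(-3/(y - 2)) dy.
Step 4. Evaluate the standard form [assuming y > 2]: now 5*log(y - 3) - 3*log(y - 2) - 4*log(y + 3).
Answer: 5*log(y - 3) - 3*log(y - 2) - 4*log(y + 3).


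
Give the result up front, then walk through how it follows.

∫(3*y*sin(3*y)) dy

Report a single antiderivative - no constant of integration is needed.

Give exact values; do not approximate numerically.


The answer is -y*cos(3*y) + sin(3*y)/3.
Step 1. Integrate ∫(3*y*sin(3*y)) dy by parts with u = y, dv = (3*sin(3*y)) dy, so v = -cos(3*y): now -y*cos(3*y) + ∫(cos(3*y)) dy.
Step 2. Evaluate the standard form: now -y*cos(3*y) + sin(3*y)/3.
Answer: -y*cos(3*y) + sin(3*y)/3.


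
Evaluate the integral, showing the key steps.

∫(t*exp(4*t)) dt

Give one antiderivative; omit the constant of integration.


Step 1. Integrate ∫(t*exp(4*t)) dt by parts with u = t, dv = (exp(4*t)) dt, so v = exp(4*t)/4: now t*exp(4*t)/4 + ∫(-exp(4*t)/4) dt.
Step 2. Evaluate the standard form: now t*exp(4*t)/4 - exp(4*t)/16.
Answer: t*exp(4*t)/4 - exp(4*t)/16.


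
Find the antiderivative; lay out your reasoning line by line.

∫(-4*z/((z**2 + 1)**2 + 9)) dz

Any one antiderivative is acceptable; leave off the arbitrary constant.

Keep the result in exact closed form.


Step 1. Substitute u = z**2 + 1, turning ∫(-4*z/((z**2 + 1)**2 + 9)) dz into ∫(-2/(u**2 + 9)) du: now ∫(-2/(u**2 + 9)) du.
Step 2. Evaluate the standard form: now -2*atan(u/3)/3.
Step 3. Substitute back u = z**2 + 1: now -2*atan(z**2/3 + 1/3)/3.
Answer: -2*atan(z**2/3 + 1/3)/3.


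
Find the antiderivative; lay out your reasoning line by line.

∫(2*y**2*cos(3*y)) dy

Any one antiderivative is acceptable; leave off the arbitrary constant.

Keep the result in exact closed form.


Step 1. Integrate ∫(2*y**2*cos(3*y)) dy by parts with u = y**2, dv = (2*cos(3*y)) dy, so v = 2*sin(3*y)/3: now 2*y**2*sin(3*y)/3 + ∫(-4*y*sin(3*y)/3) dy.
Step 2. Integrate ∫(-4*y*sin(3*y)/3) dy by parts with u = y, dv = (-4*sin(3*y)/3) dy, so v = 4*cos(3*y)/9: now 2*y**2*sin(3*y)/3 + 4*y*cos(3*y)/9 + ∫(-4*cos(3*y)/9) dy.
Step 3. Evaluate the standard form: now 2*y**2*sin(3*y)/3 + 4*y*cos(3*y)/9 - 4*sin(3*y)/27.
Answer: 2*y**2*sin(3*y)/3 + 4*y*cos(3*y)/9 - 4*sin(3*y)/27.


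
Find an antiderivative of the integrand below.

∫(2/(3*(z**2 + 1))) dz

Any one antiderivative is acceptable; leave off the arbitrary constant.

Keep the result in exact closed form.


Answer: 2*atan(z)/3.


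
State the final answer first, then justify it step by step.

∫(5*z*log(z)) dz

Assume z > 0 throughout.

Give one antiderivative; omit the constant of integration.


The answer is 5*z**2*log(z)/2 - 5*z**2/4.
Step 1. Integrate ∫(5*z*log(z)) dz by parts with u = log(z), dv = (5*z) dz, so v = 5*z**2/2 [assuming z > 0]: now 5*z**2*log(z)/2 + ∫(-5*z/2) dz.
Step 2. Evaluate the standard form: now 5*z**2*log(z)/2 - 5*z**2/4.
Answer: 5*z**2*log(z)/2 - 5*z**2/4.


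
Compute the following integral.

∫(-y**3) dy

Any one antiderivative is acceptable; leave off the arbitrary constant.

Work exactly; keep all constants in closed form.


Answer: -y**4/4.


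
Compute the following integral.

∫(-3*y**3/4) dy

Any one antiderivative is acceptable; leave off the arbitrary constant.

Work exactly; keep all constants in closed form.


Answer: -3*y**4/16.


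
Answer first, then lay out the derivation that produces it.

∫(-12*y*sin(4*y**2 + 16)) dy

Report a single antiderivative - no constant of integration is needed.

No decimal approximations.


The answer is 3*cos(4*y**2 + 16)/2.
Step 1. Substitute u = y**2 + 4, turning ∫(-12*y*sin(4*y**2 + 16)) dy into ∫(-6*sin(4*u)) du: now ∫(-6*sin(4*u)) du.
Step 2. Evaluate the standard form: now 3*cos(4*u)/2.
Step 3. Substitute back u = y**2 + 4: now 3*cos(4*y**2 + 16)/2.
Answer: 3*cos(4*y**2 + 16)/2.


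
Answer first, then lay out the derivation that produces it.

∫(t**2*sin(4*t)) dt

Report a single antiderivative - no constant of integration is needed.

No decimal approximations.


The answer is -t**2*cos(4*t)/4 + t*sin(4*t)/8 + cos(4*t)/32.
Step 1. Integrate ∫(t**2*sin(4*t)) dt by parts with u = t**2, dv = (sin(4*t)) dt, so v = -cos(4*t)/4: now -t**2*cos(4*t)/4 + ∫(t*cos(4*t)/2) dt.
Step 2. Integrate ∫(t*cos(4*t)/2) dt by parts with u = t, dv = (cos(4*t)/2) dt, so v = sin(4*t)/8: now -t**2*cos(4*t)/4 + t*sin(4*t)/8 + ∫(-sin(4*t)/8) dt.
Step 3. Evaluate the standard form: now -t**2*cos(4*t)/4 + t*sin(4*t)/8 + cos(4*t)/32.
Answer: -t**2*cos(4*t)/4 + t*sin(4*t)/8 + cos(4*t)/32.


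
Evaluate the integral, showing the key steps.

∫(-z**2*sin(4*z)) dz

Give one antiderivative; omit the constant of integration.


Step 1. Integrate ∫(-z**2*sin(4*z)) dz by parts with u = z**2, dv = (-sin(4*z)) dz, so v = cos(4*z)/4: now z**2*cos(4*z)/4 + ∫(-z*cos(4*z)/2) dz.
Step 2. Integrate ∫(-z*cos(4*z)/2) dz by parts with u = z, dv = (-cos(4*z)/2) dz, so v = -sin(4*z)/8: now z**2*cos(4*z)/4 - z*sin(4*z)/8 + ∫(sin(4*z)/8) dz.
Step 3. Evaluate the standard form: now z**2*cos(4*z)/4 - z*sin(4*z)/8 - cos(4*z)/32.
Answer: z**2*cos(4*z)/4 - z*sin(4*z)/8 - cos(4*z)/32.


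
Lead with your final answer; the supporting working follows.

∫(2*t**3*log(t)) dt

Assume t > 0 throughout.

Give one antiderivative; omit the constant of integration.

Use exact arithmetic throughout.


The answer is t**4*log(t)/2 - t**4/8.
Step 1. Integrate ∫(2*t**3*log(t)) dt by parts with u = log(t), dv = (2*t**3) dt, so v = t**4/2 [assuming t > 0]: now t**4*log(t)/2 + ∫(-t**3/2) dt.
Step 2. Evaluate the standard form: now t**4*log(t)/2 - t**4/8.
Answer: t**4*log(t)/2 - t**4/8.


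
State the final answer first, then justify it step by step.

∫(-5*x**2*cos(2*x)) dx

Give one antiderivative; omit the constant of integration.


The answer is -5*x**2*sin(2*x)/2 - 5*x*cos(2*x)/2 + 5*sin(2*x)/4.
Step 1. Integrate ∫(-5*x**2*cos(2*x)) dx by parts with u = x**2, dv = (-5*cos(2*x)) dx, so v = -5*sin(2*x)/2: now -5*x**2*sin(2*x)/2 + ∫(5*x*sin(2*x)) dx.
Step 2. Integrate ∫(5*x*sin(2*x)) dx by parts with u = x, dv = (5*sin(2*x)) dx, so v = -5*cos(2*x)/2: now -5*x**2*sin(2*x)/2 - 5*x*cos(2*x)/2 + ∫(5*cos(2*x)/2) dx.
Step 3. Evaluate the standard form: now -5*x**2*sin(2*x)/2 - 5*x*cos(2*x)/2 + 5*sin(2*x)/4.
Answer: -5*x**2*sin(2*x)/2 - 5*x*cos(2*x)/2 + 5*sin(2*x)/4.


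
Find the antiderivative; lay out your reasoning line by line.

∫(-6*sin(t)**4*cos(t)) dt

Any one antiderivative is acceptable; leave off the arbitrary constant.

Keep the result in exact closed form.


Step 1. Substitute u = sin(t), turning ∫(-6*sin(t)**4*cos(t)) dt into ∫(-6*u**4) du: now ∫(-6*u**4) du.
Step 2. Evaluate the standard form: now -6*u**5/5.
Step 3. Substitute back u = sin(t): now -6*sin(t)**5/5.
Answer: -6*sin(t)**5/5.


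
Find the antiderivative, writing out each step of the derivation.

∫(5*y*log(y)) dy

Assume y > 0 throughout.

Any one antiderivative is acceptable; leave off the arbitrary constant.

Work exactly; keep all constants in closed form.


Step 1. Integrate ∫(5*y*log(y)) dy by parts with u = log(y), dv = (5*y) dy, so v = 5*y**2/2 [assuming y > 0]: now 5*y**2*log(y)/2 + ∫(-5*y/2) dy.
Step 2. Evaluate the standard form: now 5*y**2*log(y)/2 - 5*y**2/4.
Answer: 5*y**2*log(y)/2 - 5*y**2/4.


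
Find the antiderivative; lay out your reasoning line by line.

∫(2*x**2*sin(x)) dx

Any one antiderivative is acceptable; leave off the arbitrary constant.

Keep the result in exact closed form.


Step 1. Integrate ∫(2*x**2*sin(x)) dx by parts with u = x**2, dv = (2*sin(x)) dx, so v = -2*cos(x): now -2*x**2*cos(x) + ∫(4*x*cos(x)) dx.
Step 2. Integrate ∫(4*x*cos(x)) dx by parts with u = x, dv = (4*cos(x)) dx, so v = 4*sin(x): now -2*x**2*cos(x) + 4*x*sin(x) + ∫(-4*sin(x)) dx.
Step 3. Evaluate the standard form: now -2*x**2*cos(x) + 4*x*sin(x) + 4*cos(x).
Answer: -2*x**2*cos(x) + 4*x*sin(x) + 4*cos(x).


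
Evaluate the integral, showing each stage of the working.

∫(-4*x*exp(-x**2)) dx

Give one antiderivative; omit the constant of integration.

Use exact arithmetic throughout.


Step 1. Substitute u = x**2, turning ∫(-4*x*exp(-x**2)) dx into ∫(-2*exp(-u)) du: now ∫(-2*exp(-u)) du.
Step 2. Evaluate the standard form: now 2*exp(-u).
Step 3. Substitute back u = x**2: now 2*exp(-x**2).
Answer: 2*exp(-x**2).


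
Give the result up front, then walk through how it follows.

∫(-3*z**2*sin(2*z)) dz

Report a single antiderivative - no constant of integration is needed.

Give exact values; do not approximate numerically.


The answer is 3*z**2*cos(2*z)/2 - 3*z*sin(2*z)/2 - 3*cos(2*z)/4.
Step 1. Integrate ∫(-3*z**2*sin(2*z)) dz by parts with u = z**2, dv = (-3*sin(2*z)) dz, so v = 3*cos(2*z)/2: now 3*z**2*cos(2*z)/2 + ∫(-3*z*cos(2*z)) dz.
Step 2. Integrate ∫(-3*z*cos(2*z)) dz by parts with u = z, dv = (-3*cos(2*z)) dz, so v = -3*sin(2*z)/2: now 3*z**2*cos(2*z)/2 - 3*z*sin(2*z)/2 + ∫(3*sin(2*z)/2) dz.
Step 3. Evaluate the standard form: now 3*z**2*cos(2*z)/2 - 3*z*sin(2*z)/2 - 3*cos(2*z)/4.
Answer: 3*z**2*cos(2*z)/2 - 3*z*sin(2*z)/2 - 3*cos(2*z)/4.


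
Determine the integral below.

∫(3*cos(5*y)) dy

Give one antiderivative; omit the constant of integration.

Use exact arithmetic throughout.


Answer: 3*sin(5*y)/5.


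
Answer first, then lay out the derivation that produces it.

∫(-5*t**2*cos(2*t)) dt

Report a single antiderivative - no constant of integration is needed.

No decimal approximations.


The answer is -5*t**2*sin(2*t)/2 - 5*t*cos(2*t)/2 + 5*sin(2*t)/4.
Step 1. Integrate ∫(-5*t**2*cos(2*t)) dt by parts with u = t**2, dv = (-5*cos(2*t)) dt, so v = -5*sin(2*t)/2: now -5*t**2*sin(2*t)/2 + ∫(5*t*sin(2*t)) dt.
Step 2. Integrate ∫(5*t*sin(2*t)) dt by parts with u = t, dv = (5*sin(2*t)) dt, so v = -5*cos(2*t)/2: now -5*t**2*sin(2*t)/2 - 5*t*cos(2*t)/2 + ∫(5*cos(2*t)/2) dt.
Step 3. Evaluate the standard form: now -5*t**2*sin(2*t)/2 - 5*t*cos(2*t)/2 + 5*sin(2*t)/4.
Answer: -5*t**2*sin(2*t)/2 - 5*t*cos(2*t)/2 + 5*sin(2*t)/4.


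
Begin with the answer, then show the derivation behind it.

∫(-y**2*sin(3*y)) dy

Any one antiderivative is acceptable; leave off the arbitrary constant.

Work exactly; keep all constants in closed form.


The answer is y**2*cos(3*y)/3 - 2*y*sin(3*y)/9 - 2*cos(3*y)/27.
Step 1. Integrate ∫(-y**2*sin(3*y)) dy by parts with u = y**2, dv = (-sin(3*y)) dy, so v = cos(3*y)/3: now y**2*cos(3*y)/3 + ∫(-2*y*cos(3*y)/3) dy.
Step 2. Integrate ∫(-2*y*cos(3*y)/3) dy by parts with u = y, dv = (-2*cos(3*y)/3) dy, so v = -2*sin(3*y)/9: now y**2*cos(3*y)/3 - 2*y*sin(3*y)/9 + ∫(2*sin(3*y)/9) dy.
Step 3. Evaluate the standard form: now y**2*cos(3*y)/3 - 2*y*sin(3*y)/9 - 2*cos(3*y)/27.
Answer: y**2*cos(3*y)/3 - 2*y*sin(3*y)/9 - 2*cos(3*y)/27.


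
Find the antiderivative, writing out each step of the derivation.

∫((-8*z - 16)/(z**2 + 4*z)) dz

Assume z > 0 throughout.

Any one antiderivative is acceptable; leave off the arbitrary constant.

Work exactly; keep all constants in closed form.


Step 1. Decompose ∫((-8*z - 16)/(z**2 + 4*z)) dz by partial fractions, (-8*z - 16)/(z**2 + 4*z) = -4/(z + 4) - 4/z: now ∫(-4/z) dz + ∫(-4/(z + 4)) dz.
Step 2. Evaluate the standard form [assuming z > 0]: now -4*log(z) + ∫(-4/(z + 4)) dz.
Step 3. Evaluate the standard form [assuming z > -4]: now -4*log(z) - 4*log(z + 4).
Answer: -4*log(z) - 4*log(z + 4).


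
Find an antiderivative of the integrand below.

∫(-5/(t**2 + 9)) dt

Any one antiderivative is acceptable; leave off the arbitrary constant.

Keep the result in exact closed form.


Answer: -5*atan(t/3)/3.


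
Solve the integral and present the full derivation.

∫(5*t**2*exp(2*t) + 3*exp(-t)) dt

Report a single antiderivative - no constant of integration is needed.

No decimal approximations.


Step 1. Rewrite: now ∫(5*t**2*exp(2*t)) dt + ∫(3*exp(-t)) dt.
Step 2. Integrate ∫(5*t**2*exp(2*t)) dt by parts with u = t**2, dv = (5*exp(2*t)) dt, so v = 5*exp(2*t)/2: now 5*t**2*exp(2*t)/2 + ∫(-5*t*exp(2*t)) dt + ∫(3*exp(-t)) dt.
Step 3. Integrate ∫(-5*t*exp(2*t)) dt by parts with u = t, dv = (-5*exp(2*t)) dt, so v = -5*exp(2*t)/2: now 5*t**2*exp(2*t)/2 - 5*t*exp(2*t)/2 + ∫(3*exp(-t)) dt + ∫(5*exp(2*t)/2) dt.
Step 4. Evaluate the standard form: now 5*t**2*exp(2*t)/2 - 5*t*exp(2*t)/2 + 5*exp(2*t)/4 + ∫(3*exp(-t)) dt.
Step 5. Evaluate the standard form: now 5*t**2*exp(2*t)/2 - 5*t*exp(2*t)/2 + 5*exp(2*t)/4 - 3*exp(-t).
Answer: 5*t**2*exp(2*t)/2 - 5*t*exp(2*t)/2 + 5*exp(2*t)/4 - 3*exp(-t).


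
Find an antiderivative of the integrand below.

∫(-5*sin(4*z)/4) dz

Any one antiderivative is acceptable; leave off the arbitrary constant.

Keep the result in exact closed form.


Answer: 5*cos(4*z)/16.


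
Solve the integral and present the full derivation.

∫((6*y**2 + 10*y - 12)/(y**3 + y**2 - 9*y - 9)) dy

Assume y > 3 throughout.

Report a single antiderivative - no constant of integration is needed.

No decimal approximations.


Step 1. Decompose ∫((6*y**2 + 10*y - 12)/(y**3 + y**2 - 9*y - 9)) dy by partial fractions, (6*y**2 + 10*y - 12)/(y**3 + y**2 - 9*y - 9) = 1/(y + 3) + 2/(y + 1) + 3/(y - 3): now ∫(3/(y - 3)) dy + ∫(2/(y + 1)) dy + ∫(1/(y + 3)) dy.
Step 2. Evaluate the standard form [assuming y > -3]: now log(y + 3) + ∫(3/(y - 3)) dy + ∫(2/(y + 1)) dy.
Step 3. Evaluate the standard form [assuming y > 3]: now 3*log(y - 3) + log(y + 3) + ∫(2/(y + 1)) dy.
Step 4. Evaluate the standard form [assuming y > -1]: now 3*log(y - 3) + 2*log(y + 1) + log(y + 3).
Answer: 3*log(y - 3) + 2*log(y + 1) + log(y + 3).


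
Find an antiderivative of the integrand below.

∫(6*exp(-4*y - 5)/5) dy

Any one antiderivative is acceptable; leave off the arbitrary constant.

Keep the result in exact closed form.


Answer: -3*exp(-4*y - 5)/10.


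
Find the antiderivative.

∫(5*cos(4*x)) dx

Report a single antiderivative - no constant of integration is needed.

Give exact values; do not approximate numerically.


Answer: 5*sin(4*x)/4.


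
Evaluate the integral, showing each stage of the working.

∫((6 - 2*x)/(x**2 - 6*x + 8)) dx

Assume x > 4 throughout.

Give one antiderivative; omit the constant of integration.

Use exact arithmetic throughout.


Step 1. Decompose ∫((6 - 2*x)/(x**2 - 6*x + 8)) dx by partial fractions, (6 - 2*x)/(x**2 - 6*x + 8) = -1/(x - 2) - 1/(x - 4): now ∫(-1/(x - 4)) dx + ∫(-1/(x - 2)) dx.
Step 2. Evaluate the standard form [assuming x > 4]: now -log(x - 4) + ∫(-1/(x - 2)) dx.
Step 3. Evaluate the standard form [assuming x > 2]: now -log(x - 4) - log(x - 2).
Answer: -log(x - 4) - log(x - 2).


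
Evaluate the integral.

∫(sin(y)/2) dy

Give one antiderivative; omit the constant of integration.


Answer: -cos(y)/2.


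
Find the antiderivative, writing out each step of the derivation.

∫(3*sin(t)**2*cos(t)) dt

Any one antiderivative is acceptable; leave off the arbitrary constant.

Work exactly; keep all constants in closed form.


Step 1. Substitute u = sin(t), turning ∫(3*sin(t)**2*cos(t)) dt into ∫(3*u**2) du: now ∫(3*u**2) du.
Step 2. Evaluate the standard form: now u**3.
Step 3. Substitute back u = sin(t): now sin(t)**3.
Answer: sin(t)**3.


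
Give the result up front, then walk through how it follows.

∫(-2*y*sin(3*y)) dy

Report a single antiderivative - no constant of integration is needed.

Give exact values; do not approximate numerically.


The answer is 2*y*cos(3*y)/3 - 2*sin(3*y)/9.
Step 1. Integrate ∫(-2*y*sin(3*y)) dy by parts with u = y, dv = (-2*sin(3*y)) dy, so v = 2*cos(3*y)/3: now 2*y*cos(3*y)/3 + ∫(-2*cos(3*y)/3) dy.
Step 2. Evaluate the standard form: now 2*y*cos(3*y)/3 - 2*sin(3*y)/9.
Answer: 2*y*cos(3*y)/3 - 2*sin(3*y)/9.


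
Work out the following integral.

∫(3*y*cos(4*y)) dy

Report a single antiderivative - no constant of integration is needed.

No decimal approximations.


Answer: 3*y*sin(4*y)/4 + 3*cos(4*y)/16.


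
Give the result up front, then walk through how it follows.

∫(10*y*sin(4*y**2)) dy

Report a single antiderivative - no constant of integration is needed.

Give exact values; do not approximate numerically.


The answer is -5*cos(4*y**2)/4.
Step 1. Substitute u = y**2, turning ∫(10*y*sin(4*y**2)) dy into ∫(5*sin(4*u)) du: now ∫(5*sin(4*u)) du.
Step 2. Evaluate the standard form: now -5*cos(4*u)/4.
Step 3. Substitute back u = y**2: now -5*cos(4*y**2)/4.
Answer: -5*cos(4*y**2)/4.


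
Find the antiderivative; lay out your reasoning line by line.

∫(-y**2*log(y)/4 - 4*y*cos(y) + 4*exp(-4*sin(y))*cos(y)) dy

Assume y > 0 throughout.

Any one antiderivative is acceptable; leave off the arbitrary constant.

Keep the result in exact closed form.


Step 1. Rewrite: now ∫(-4*y*cos(y)) dy + ∫(-y**2*log(y)/4) dy + ∫(4*exp(-4*sin(y))*cos(y)) dy.
Step 2. Substitute u = sin(y), turning ∫(4*exp(-4*sin(y))*cos(y)) dy into ∫(4*exp(-4*u)) du: now ∫(-4*y*cos(y)) dy + ∫(-y**2*log(y)/4) dy + ∫(4*exp(-4*u)) du.
Step 3. Evaluate the standard form: now ∫(-4*y*cos(y)) dy + ∫(-y**2*log(y)/4) dy - exp(-4*u).
Step 4. Substitute back u = sin(y): now ∫(-4*y*cos(y)) dy + ∫(-y**2*log(y)/4) dy - exp(-4*sin(y)).
Step 5. Integrate ∫(-4*y*cos(y)) dy by parts with u = y, dv = (-4*cos(y)) dy, so v = -4*sin(y): now -4*y*sin(y) + ∫(-y**2*log(y)/4) dy + ∫(4*sin(y)) dy - exp(-4*sin(y)).
Step 6. Evaluate the standard form: now -4*y*sin(y) - 4*cos(y) + ∫(-y**2*log(y)/4) dy - exp(-4*sin(y)).
Step 7. Integrate ∫(-y**2*log(y)/4) dy by parts with u = log(y), dv = (-y**2/4) dy, so v = -y**3/12 [assuming y > 0]: now -y**3*log(y)/12 - 4*y*sin(y) - 4*cos(y) + ∫(y**2/12) dy - exp(-4*sin(y)).
Step 8. Evaluate the standard form: now -y**3*log(y)/12 + y**3/36 - 4*y*sin(y) - 4*cos(y) - exp(-4*sin(y)).
Answer: -y**3*log(y)/12 + y**3/36 - 4*y*sin(y) - 4*cos(y) - exp(-4*sin(y)).


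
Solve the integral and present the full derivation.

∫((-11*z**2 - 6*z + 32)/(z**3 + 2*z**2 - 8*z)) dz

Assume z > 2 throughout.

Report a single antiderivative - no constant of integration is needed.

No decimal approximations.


Step 1. Decompose ∫((-11*z**2 - 6*z + 32)/(z**3 + 2*z**2 - 8*z)) dz by partial fractions, (-11*z**2 - 6*z + 32)/(z**3 + 2*z**2 - 8*z) = -5/(z + 4) - 2/(z - 2) - 4/z: now ∫(-4/z) dz + ∫(-2/(z - 2)) dz + ∫(-5/(z + 4)) dz.
Step 2. Evaluate the standard form [assuming z > -4]: now -5*log(z + 4) + ∫(-4/z) dz + ∫(-2/(z - 2)) dz.
Step 3. Evaluate the standard form [assuming z > 0]: now -4*log(z) - 5*log(z + 4) + ∫(-2/(z - 2)) dz.
Step 4. Evaluate the standard form [assuming z > 2]: now -4*log(z) - 2*log(z - 2) - 5*log(z + 4).
Answer: -4*log(z) - 2*log(z - 2) - 5*log(z + 4).


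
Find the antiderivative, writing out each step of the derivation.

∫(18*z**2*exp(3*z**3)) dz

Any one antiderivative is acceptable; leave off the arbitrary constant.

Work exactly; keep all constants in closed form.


Step 1. Substitute u = z**3, turning ∫(18*z**2*exp(3*z**3)) dz into ∫(6*exp(3*u)) du: now ∫(6*exp(3*u)) du.
Step 2. Evaluate the standard form: now 2*exp(3*u).
Step 3. Substitute back u = z**3: now 2*exp(3*z**3).
Answer: 2*exp(3*z**3).


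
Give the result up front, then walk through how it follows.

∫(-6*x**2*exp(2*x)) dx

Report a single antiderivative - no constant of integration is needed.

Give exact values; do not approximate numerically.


The answer is -3*x**2*exp(2*x) + 3*x*exp(2*x) - 3*exp(2*x)/2.
Step 1. Integrate ∫(-6*x**2*exp(2*x)) dx by parts with u = x**2, dv = (-6*exp(2*x)) dx, so v = -3*exp(2*x): now -3*x**2*exp(2*x) + ∫(6*x*exp(2*x)) dx.
Step 2. Integrate ∫(6*x*exp(2*x)) dx by parts with u = x, dv = (6*exp(2*x)) dx, so v = 3*exp(2*x): now -3*x**2*exp(2*x) + 3*x*exp(2*x) + ∫(-3*exp(2*x)) dx.
Step 3. Evaluate the standard form: now -3*x**2*exp(2*x) + 3*x*exp(2*x) - 3*exp(2*x)/2.
Answer: -3*x**2*exp(2*x) + 3*x*exp(2*x) - 3*exp(2*x)/2.


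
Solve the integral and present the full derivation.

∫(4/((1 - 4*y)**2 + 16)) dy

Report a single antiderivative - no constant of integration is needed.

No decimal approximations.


Step 1. Substitute u = 1 - 4*y, turning ∫(4/((1 - 4*y)**2 + 16)) dy into ∫(-1/(u**2 + 16)) du: now ∫(-1/(u**2 + 16)) du.
Step 2. Evaluate the standard form: now -atan(u/4)/4.
Step 3. Substitute back u = 1 - 4*y: now atan(y - 1/4)/4.
Answer: atan(y - 1/4)/4.


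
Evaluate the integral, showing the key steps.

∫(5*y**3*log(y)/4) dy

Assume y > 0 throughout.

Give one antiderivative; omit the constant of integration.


Step 1. Integrate ∫(5*y**3*log(y)/4) dy by parts with u = log(y), dv = (5*y**3/4) dy, so v = 5*y**4/16 [assuming y > 0]: now 5*y**4*log(y)/16 + ∫(-5*y**3/16) dy.
Step 2. Evaluate the standard form: now 5*y**4*log(y)/16 - 5*y**4/64.
Answer: 5*y**4*log(y)/16 - 5*y**4/64.


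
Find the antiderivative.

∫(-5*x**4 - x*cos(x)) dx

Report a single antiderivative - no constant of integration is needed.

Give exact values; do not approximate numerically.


Answer: -x**5 - x*sin(x) - cos(x).


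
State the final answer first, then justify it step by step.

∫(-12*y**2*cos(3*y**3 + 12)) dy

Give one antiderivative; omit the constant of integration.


The answer is -4*sin(3*y**3 + 12)/3.
Step 1. Substitute u = y**3 + 4, turning ∫(-12*y**2*cos(3*y**3 + 12)) dy into ∫(-4*cos(3*u)) du: now ∫(-4*cos(3*u)) du.
Step 2. Evaluate the standard form: now -4*sin(3*u)/3.
Step 3. Substitute back u = y**3 + 4: now -4*sin(3*y**3 + 12)/3.
Answer: -4*sin(3*y**3 + 12)/3.


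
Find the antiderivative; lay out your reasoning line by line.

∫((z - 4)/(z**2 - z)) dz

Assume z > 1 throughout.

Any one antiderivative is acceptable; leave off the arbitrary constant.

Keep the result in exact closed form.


Step 1. Decompose ∫((z - 4)/(z**2 - z)) dz by partial fractions, (z - 4)/(z**2 - z) = -3/(z - 1) + 4/z: now ∫(4/z) dz + ∫(-3/(z - 1)) dz.
Step 2. Evaluate the standard form [assuming z > 0]: now 4*log(z) + ∫(-3/(z - 1)) dz.
Step 3. Evaluate the standard form [assuming z > 1]: now 4*log(z) - 3*log(z - 1).
Answer: 4*log(z) - 3*log(z - 1).
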